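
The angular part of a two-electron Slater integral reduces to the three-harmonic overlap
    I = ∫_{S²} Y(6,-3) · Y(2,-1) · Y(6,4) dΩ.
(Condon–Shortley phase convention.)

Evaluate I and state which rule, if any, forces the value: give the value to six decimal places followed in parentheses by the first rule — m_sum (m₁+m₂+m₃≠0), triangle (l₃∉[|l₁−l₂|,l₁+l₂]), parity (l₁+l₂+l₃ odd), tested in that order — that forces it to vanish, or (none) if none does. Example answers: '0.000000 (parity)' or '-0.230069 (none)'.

Rules hold: Σm=0, L=14 even, 4≤6≤8.
N = 13·5·13 = 845
Δ = 2!·10!·2!/15! = 1/90090
Racah Σ t=0..2: t=0:+1/69120 t=1:−1/14400 t=2:+1/69120 = -7/172800
⇒ 3j(6 2 6; 0 0 0)² = 14/715, sgn -1
Racah Σ t=0..1: t=0:+1/725760 t=1:−1/161280 = -1/207360
⇒ 3j(6 2 6; -3 -1 4)² = 7/286, sgn -1
4πI² = N·(3j₀)²·(3jₘ)² = 49/121
I = +1·√(0.404959/4π) = 0.17951487
No selection rule forces the value: the integral is nonzero (none).

0.179515 (none)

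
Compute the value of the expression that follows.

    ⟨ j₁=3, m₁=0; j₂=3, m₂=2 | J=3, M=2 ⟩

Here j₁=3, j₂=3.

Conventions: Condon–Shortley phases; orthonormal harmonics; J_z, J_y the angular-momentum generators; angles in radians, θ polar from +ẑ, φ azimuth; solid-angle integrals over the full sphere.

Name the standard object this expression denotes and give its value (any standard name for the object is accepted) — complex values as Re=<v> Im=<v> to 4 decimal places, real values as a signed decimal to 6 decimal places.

Clebsch–Gordan coefficient, +√(1/6) ≈ +0.408248

This is a Clebsch–Gordan (vector-coupling) coefficient.
j₁+j₂−J=3  J+j₁−j₂=3  J−j₁+j₂=3  j₁+j₂+J+1=10
(j₁±m₁, j₂±m₂, J±M) = (3,3,5,1,5,1)
P² = 216
sum k=2..3:
  [2] +1/24 = 1/24
  [3] −1/72 = -1/72
S = 1/36
C² = P²·S² = 1/6 ; C = +0.408248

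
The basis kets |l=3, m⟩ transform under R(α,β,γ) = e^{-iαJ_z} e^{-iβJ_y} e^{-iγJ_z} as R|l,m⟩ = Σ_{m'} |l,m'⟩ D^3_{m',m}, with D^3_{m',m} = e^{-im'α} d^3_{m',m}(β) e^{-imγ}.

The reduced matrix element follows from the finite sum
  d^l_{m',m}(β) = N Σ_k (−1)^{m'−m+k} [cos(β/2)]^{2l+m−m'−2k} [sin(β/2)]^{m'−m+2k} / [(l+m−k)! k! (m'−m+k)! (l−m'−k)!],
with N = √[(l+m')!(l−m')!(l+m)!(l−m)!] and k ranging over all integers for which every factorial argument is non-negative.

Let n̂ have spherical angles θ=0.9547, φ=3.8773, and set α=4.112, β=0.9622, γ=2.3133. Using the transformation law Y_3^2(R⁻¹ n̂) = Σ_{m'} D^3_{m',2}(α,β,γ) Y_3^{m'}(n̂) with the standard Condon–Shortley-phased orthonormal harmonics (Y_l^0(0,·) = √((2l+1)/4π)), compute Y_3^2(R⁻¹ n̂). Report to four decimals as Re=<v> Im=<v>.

Need the full column D^3_{m',2} for m'=−3..3 at α=4.1120, β=0.9622, γ=2.3133.
cos(β/2)=0.886486, sin(β/2)=0.462755
d^3_{-3,2}: single k=5 term ⇒ +0.046079;  D = +0.006639+0.045598i
d^3_{-2,2}: k∈[4..5] ⇒ +0.180184 -0.009820 = +0.170365;  D = -0.152971-0.074992i
d^3_{-1,2}: k∈[3..4] ⇒ +0.436615 -0.059488 = +0.377127;  D = +0.328285-0.185617i
d^3_{0,2}: k∈[2..3] ⇒ +0.724353 -0.197382 = +0.526971;  D = -0.045153+0.525033i
d^3_{1,2}: k∈[1..2] ⇒ +0.801145 -0.436615 = +0.364530;  D = -0.282027-0.230961i
d^3_{2,2}: k∈[0..1] ⇒ +0.485325 -0.661241 = -0.175916;  D = -0.168858+0.049330i
d^3_{3,2}: single k=0 term ⇒ -0.620564;  D = +0.192945-0.589807i
Y_3^{m'}(θ=0.9547,φ=3.8773) and Σ D·Y over m':
  (+0.0066+0.0456i)·(+0.1348+0.1824i)  (-0.1530-0.0750i)·(+0.0390-0.3914i)  (+0.3283-0.1856i)·(-0.1309+0.1185i)  (-0.0452+0.5250i)·(-0.2869+0.0000i)  (-0.2820-0.2310i)·(+0.1309+0.1185i)  (-0.1689+0.0493i)·(+0.0390+0.3914i)  (+0.1929-0.5898i)·(-0.1348+0.1824i)
Y_3^2(R⁻¹ n̂) = -0.004638-0.036255i

Re=-0.0046 Im=-0.0363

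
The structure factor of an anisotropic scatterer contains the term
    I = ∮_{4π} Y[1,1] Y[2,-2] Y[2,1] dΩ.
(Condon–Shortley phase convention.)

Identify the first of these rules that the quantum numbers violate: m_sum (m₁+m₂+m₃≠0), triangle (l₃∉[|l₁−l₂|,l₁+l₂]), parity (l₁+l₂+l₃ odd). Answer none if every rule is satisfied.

m₁+m₂+m₃ = 1 − 2 + 1 = 0  ✓
triangle: |1−2|=1 ≤ l₃=2 ≤ 1+2=3  ✓
parity: l₁+l₂+l₃ = 5 is odd  ✗

parity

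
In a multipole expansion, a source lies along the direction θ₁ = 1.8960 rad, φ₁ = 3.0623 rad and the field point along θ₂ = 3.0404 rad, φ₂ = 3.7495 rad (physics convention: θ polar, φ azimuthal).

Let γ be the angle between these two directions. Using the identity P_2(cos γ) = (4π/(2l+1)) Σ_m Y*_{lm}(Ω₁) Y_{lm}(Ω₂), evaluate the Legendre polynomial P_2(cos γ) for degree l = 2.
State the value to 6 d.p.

-0.269662

Term-by-term m-sum for l=2 (normalisation 4π/5 = 2.513274):
  m=-2: Y*=0.34249 - 0.05477j  Y=0.00137 - 0.00370j  product 0.00027 - 0.00134j
  m=-1: Y*=0.23316 - 0.01853j  Y=0.06373 - 0.04435j  product 0.01404 - 0.01152j
  m=+0: Y*=-0.21880 + 0.00000j  Y=0.62113 + 0.00000j  product -0.13591 + 0.00000j
  m=+1: Y*=-0.23316 - 0.01853j  Y=-0.06373 - 0.04435j  product 0.01404 + 0.01152j
  m=+2: Y*=0.34249 + 0.05477j  Y=0.00137 + 0.00370j  product 0.00027 + 0.00134j
Accumulated sum -0.10730 - 0.00000j; after 4π/(2l+1) scaling, -0.26966 - 0.00000j ⇒ P_2 = -0.269662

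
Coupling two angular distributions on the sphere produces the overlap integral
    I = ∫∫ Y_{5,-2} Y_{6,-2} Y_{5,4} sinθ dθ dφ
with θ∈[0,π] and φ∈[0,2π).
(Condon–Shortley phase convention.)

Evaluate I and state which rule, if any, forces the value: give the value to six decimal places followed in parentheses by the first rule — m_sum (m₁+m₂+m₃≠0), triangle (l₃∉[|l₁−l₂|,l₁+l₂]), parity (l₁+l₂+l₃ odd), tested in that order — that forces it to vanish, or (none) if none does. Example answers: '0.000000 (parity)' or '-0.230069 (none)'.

m-sum 0 ✓  L=16 even ✓  1≤5≤11 ✓
Π(2lᵢ+1) = 11×13×11 = 1573
triangle coeff Δ(5,6,5) = 1/28588560
Σ_t [1,5]: t=1:−1/345600 t=2:+1/13824 t=3:−1/5184 t=4:+1/13824 t=5:−1/345600 = -7/129600
(3j)²=80/7293 [(5 6 5; 0 0 0)], sign=+1
Σ_t [3,4]: t=3:−1/103680 t=4:+1/207360 = -1/207360
(3j)²=21/2431 [(5 6 5; -2 -2 4)], sign=+1
⇒ 4πI² = 560/3757
I = (+1)√(560/3757/(4π)) = 0.10891018
No selection rule forces the value: the integral is nonzero (none).

0.108910 (none)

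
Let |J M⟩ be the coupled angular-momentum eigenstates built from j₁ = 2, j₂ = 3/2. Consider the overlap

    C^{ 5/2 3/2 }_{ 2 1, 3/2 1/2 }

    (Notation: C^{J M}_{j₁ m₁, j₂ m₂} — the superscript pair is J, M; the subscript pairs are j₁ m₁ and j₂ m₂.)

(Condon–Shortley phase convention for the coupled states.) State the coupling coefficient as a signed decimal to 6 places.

j₁+j₂−J=1  J+j₁−j₂=3  J−j₁+j₂=2  j₁+j₂+J+1=7
(j₁±m₁, j₂±m₂, J±M) = (3,1,2,1,4,1)
P² = 144/35
sum k=0..1:
  [0] +1/4 = 1/4
  [1] −1/6 = -1/6
S = 1/12
C² = P²·S² = 1/35 ; C = +0.169031

+√(1/35) = +0.169031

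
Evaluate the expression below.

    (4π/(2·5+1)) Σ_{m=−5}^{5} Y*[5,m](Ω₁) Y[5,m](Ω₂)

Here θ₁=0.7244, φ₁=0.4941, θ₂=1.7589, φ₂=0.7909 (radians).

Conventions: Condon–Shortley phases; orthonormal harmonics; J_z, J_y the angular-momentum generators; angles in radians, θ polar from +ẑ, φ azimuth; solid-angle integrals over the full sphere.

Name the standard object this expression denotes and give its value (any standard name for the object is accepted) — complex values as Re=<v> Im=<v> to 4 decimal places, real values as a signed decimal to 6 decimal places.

This sum is the spherical-harmonic addition theorem: it equals the Legendre polynomial P_l(cos γ) of the angle γ between the two directions.
Expand P_5 via completeness: Σ_{m} conj(Y_{5,m}) at Ω₁ times Y_{5,m} at Ω₂ —
  term(m=-5) = (0.002183, -0.025092)   from Y*(Ω₁)=(-0.046454, 0.036886), Y(Ω₂)=(-0.291877, 0.308394)
  term(m=-4) = (-0.020278, 0.050244)   from Y*(Ω₁)=(-0.083642, 0.194781), Y(Ω₂)=(0.255537, -0.005625)
  term(m=-3) = (-0.057616, 0.071191)   from Y*(Ω₁)=(0.036015, 0.405907), Y(Ω₂)=(0.161521, 0.156275)
  term(m=-2) = (0.086328, -0.058253)   from Y*(Ω₁)=(0.209312, 0.317675), Y(Ω₂)=(-0.003012, -0.273735)
  term(m=-1) = (-0.008433, 0.002579)   from Y*(Ω₁)=(-0.046028, -0.024794), Y(Ω₂)=(0.118619, -0.119932)
  term(m=+0) = (0.107469, 0.000000)   from Y*(Ω₁)=(-0.389107, -0.000000), Y(Ω₂)=(-0.276194, 0.000000)
  term(m=+1) = (-0.008433, -0.002579)   from Y*(Ω₁)=(0.046028, -0.024794), Y(Ω₂)=(-0.118619, -0.119932)
  term(m=+2) = (0.086328, 0.058253)   from Y*(Ω₁)=(0.209312, -0.317675), Y(Ω₂)=(-0.003012, 0.273735)
  term(m=+3) = (-0.057616, -0.071191)   from Y*(Ω₁)=(-0.036015, 0.405907), Y(Ω₂)=(-0.161521, 0.156275)
  term(m=+4) = (-0.020278, -0.050244)   from Y*(Ω₁)=(-0.083642, -0.194781), Y(Ω₂)=(0.255537, 0.005625)
  term(m=+5) = (0.002183, 0.025092)   from Y*(Ω₁)=(0.046454, 0.036886), Y(Ω₂)=(0.291877, 0.308394)
Σ over m = (0.111837, 0.000000); ×(4π/11) → (0.127763, 0.000000). Real part: 0.127763

Legendre polynomial (addition theorem), +0.127763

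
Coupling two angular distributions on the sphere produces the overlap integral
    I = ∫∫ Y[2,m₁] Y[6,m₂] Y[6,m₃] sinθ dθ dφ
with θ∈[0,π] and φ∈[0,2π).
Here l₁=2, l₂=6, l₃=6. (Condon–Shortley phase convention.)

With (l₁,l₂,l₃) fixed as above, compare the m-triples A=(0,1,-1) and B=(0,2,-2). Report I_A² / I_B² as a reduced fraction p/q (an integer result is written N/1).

169/100

Shared (l₁,l₂,l₃)=(2,6,6): N and (l;000)² cancel in I_A²/I_B².
A: Δ = 2!·2!·10!/15! = 1/90090; Racah Σ t=0..2: t=0:+1/120960 t=1:−1/17280 t=2:+1/57600 = -13/403200; ⇒ 3j(2 6 6; 0 1 -1)² = 13/770, sgn +1
B: Δ = 2!·2!·10!/15! = 1/90090; Racah Σ t=0..2: t=0:+1/322560 t=1:−1/30240 t=2:+1/69120 = -1/64512; ⇒ 3j(2 6 6; 0 2 -2)² = 10/1001, sgn -1
I_A²/I_B² = (13/770)/(10/1001) = 169/100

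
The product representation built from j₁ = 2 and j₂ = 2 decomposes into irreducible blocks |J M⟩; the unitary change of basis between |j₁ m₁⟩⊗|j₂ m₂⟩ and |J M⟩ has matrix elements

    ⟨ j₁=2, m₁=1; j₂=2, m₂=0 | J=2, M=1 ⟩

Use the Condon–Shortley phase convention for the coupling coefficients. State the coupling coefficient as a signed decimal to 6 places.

√[5·2!2!2!/7! · 3!1!2!2!3!1!] = √(8/7)
  +(−1)^0/∏(0,2,1,2,1,0)! = 1/4  (running 1/4)
  +(−1)^1/∏(1,1,0,1,2,1)! = -1/2  (running -1/4)
⟨..|..⟩ = √(8/7)·(-1/4) = -0.267261

-0.267261  (= −√(1/14))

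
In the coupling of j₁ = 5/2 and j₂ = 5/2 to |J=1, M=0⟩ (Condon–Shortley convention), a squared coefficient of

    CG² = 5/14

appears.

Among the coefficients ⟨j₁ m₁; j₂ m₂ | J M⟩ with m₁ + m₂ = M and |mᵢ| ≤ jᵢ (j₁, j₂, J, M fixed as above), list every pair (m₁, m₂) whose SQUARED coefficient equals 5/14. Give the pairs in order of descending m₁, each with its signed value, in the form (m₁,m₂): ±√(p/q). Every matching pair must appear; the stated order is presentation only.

Admissible pairs with m₁+m₂ = M = 0: (-5/2,5/2), (-3/2,3/2), (-1/2,1/2), (1/2,-1/2), (3/2,-3/2), (5/2,-5/2)
  (m₁,m₂)=(5/2,-5/2): CG² = 5/14, CG = +√(5/14)   ← matches the target
  (m₁,m₂)=(3/2,-3/2): CG² = 9/70, CG = −√(9/70)
  (m₁,m₂)=(1/2,-1/2): CG² = 1/70, CG = +√(1/70)
  (m₁,m₂)=(-1/2,1/2): CG² = 1/70, CG = +√(1/70)
  (m₁,m₂)=(-3/2,3/2): CG² = 9/70, CG = −√(9/70)
  (m₁,m₂)=(-5/2,5/2): CG² = 5/14, CG = +√(5/14)   ← matches the target
Pairs with CG² = 5/14: (5/2,-5/2): +√(5/14); (-5/2,5/2): +√(5/14)

(5/2,-5/2): +√(5/14); (-5/2,5/2): +√(5/14)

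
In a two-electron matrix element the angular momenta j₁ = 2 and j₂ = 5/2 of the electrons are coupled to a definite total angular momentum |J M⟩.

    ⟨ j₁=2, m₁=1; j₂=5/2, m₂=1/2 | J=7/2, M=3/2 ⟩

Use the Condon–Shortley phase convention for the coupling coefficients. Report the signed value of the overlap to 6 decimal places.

+0.308607

√[8·1!3!4!/9! · 3!1!3!2!5!2!] = √(384/7)
  +(−1)^0/∏(0,1,1,3,2,1)! = 1/12  (running 1/12)
  +(−1)^1/∏(1,0,0,2,3,2)! = -1/24  (running 1/24)
⟨..|..⟩ = √(384/7)·(1/24) = +0.308607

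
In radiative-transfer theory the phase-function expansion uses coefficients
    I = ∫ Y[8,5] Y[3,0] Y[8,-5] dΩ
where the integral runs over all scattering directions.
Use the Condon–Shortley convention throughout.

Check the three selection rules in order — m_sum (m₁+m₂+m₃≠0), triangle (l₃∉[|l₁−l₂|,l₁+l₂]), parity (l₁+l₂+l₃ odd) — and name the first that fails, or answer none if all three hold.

m₁+m₂+m₃ = 5 + 0 − 5 = 0  ✓
triangle: |8−3|=5 ≤ l₃=8 ≤ 8+3=11  ✓
parity: l₁+l₂+l₃ = 19 is odd  ✗

parity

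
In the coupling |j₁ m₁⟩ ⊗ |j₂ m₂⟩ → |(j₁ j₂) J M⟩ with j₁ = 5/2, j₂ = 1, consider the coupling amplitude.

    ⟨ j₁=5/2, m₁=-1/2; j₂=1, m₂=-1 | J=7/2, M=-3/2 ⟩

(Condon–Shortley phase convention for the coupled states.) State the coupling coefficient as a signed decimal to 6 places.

j₁+j₂−J=0  J+j₁−j₂=5  J−j₁+j₂=2  j₁+j₂+J+1=8
(j₁±m₁, j₂±m₂, J±M) = (2,3,0,2,2,5)
P² = 1920/7
sum k=0..0:
  [0] +1/24 = 1/24
S = 1/24
C² = P²·S² = 10/21 ; C = +0.690066

+0.690066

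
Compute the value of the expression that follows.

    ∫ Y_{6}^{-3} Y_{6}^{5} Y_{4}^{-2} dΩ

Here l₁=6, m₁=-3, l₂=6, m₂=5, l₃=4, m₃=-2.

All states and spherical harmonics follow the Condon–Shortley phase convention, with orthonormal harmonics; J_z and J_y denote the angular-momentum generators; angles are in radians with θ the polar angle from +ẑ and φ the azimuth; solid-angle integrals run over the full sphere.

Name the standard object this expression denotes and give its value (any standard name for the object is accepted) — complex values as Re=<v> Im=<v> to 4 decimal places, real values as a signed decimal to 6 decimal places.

This is a Gaunt coefficient — the integral of a triple product of spherical harmonics over the sphere.
Rules hold: Σm=0, L=16 even, 0≤4≤12.
N = 13·13·9 = 1521
Δ = 8!·4!·4!/17! = 1/15315300
Racah Σ t=2..6: t=2:+1/829440 t=3:−1/25920 t=4:+1/9216 t=5:−1/25920 t=6:+1/829440 = 7/207360
⇒ 3j(6 6 4; 0 0 0)² = 28/2431, sgn +1
Racah Σ t=7..8: t=7:−1/483840 t=8:+1/1451520 = -1/725760
⇒ 3j(6 6 4; -3 5 -2)² = 24/1547, sgn -1
4πI² = N·(3j₀)²·(3jₘ)² = 864/3179
I = -1·√(0.271784/4π) = -0.14706410

Gaunt coefficient, -0.147064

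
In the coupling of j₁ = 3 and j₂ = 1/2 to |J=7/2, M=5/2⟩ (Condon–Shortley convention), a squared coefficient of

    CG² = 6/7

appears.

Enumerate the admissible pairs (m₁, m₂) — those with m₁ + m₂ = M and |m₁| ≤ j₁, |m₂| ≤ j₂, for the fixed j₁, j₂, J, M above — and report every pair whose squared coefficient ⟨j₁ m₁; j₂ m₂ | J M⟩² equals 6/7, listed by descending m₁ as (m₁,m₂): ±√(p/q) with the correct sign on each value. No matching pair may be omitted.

Admissible pairs with m₁+m₂ = M = 5/2: (2,1/2), (3,-1/2)
  (m₁,m₂)=(3,-1/2): CG² = 1/7, CG = +√(1/7)
  (m₁,m₂)=(2,1/2): CG² = 6/7, CG = +√(6/7)   ← matches the target
Pairs with CG² = 6/7: (2,1/2): +√(6/7)

(2,1/2): +√(6/7)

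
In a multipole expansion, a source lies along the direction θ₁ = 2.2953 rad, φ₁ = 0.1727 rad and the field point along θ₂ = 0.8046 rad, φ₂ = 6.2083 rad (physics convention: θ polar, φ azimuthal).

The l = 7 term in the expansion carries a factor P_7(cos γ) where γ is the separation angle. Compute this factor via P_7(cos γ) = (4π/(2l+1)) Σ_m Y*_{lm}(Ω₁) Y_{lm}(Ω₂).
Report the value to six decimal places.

Addition theorem: P_7(cos γ) = (4π/15) Σ_m Y*_{lm}(Ω₁) Y_{lm}(Ω₂), m = −7…7:
  [-7]  conj(Y_{7,-7})(Ω₁) = 0.02337 + 0.06174j ; Y_{7,-7}(Ω₂) = 0.04366 + 0.02524j ; Δ = -0.00054 + 0.00329j
  [-6]  conj(Y_{7,-6})(Ω₁) = -0.11139 - 0.18813j ; Y_{7,-6}(Ω₂) = 0.16355 + 0.07887j ; Δ = -0.00338 - 0.03955j
  [-5]  conj(Y_{7,-5})(Ω₁) = 0.26443 + 0.30933j ; Y_{7,-5}(Ω₂) = 0.34828 + 0.13686j ; Δ = 0.04976 + 0.14392j
  [-4]  conj(Y_{7,-4})(Ω₁) = -0.31947 - 0.26410j ; Y_{7,-4}(Ω₂) = 0.42601 + 0.13157j ; Δ = -0.10135 - 0.15454j
  [-3]  conj(Y_{7,-3})(Ω₁) = 0.06459 + 0.03682j ; Y_{7,-3}(Ω₂) = 0.17449 + 0.03987j ; Δ = 0.00980 + 0.00900j
  [-2]  conj(Y_{7,-2})(Ω₁) = 0.31333 + 0.11274j ; Y_{7,-2}(Ω₂) = -0.26906 - 0.04060j ; Δ = -0.07973 - 0.04306j
  [-1]  conj(Y_{7,-1})(Ω₁) = -0.22852 - 0.03986j ; Y_{7,-1}(Ω₂) = -0.31388 - 0.02355j ; Δ = 0.07079 + 0.01789j
  [+0]  conj(Y_{7,0})(Ω₁) = -0.27213 + 0.00000j ; Y_{7,0}(Ω₂) = 0.18625 + 0.00000j ; Δ = -0.05068 + 0.00000j
  [+1]  conj(Y_{7,1})(Ω₁) = 0.22852 - 0.03986j ; Y_{7,1}(Ω₂) = 0.31388 - 0.02355j ; Δ = 0.07079 - 0.01789j
  [+2]  conj(Y_{7,2})(Ω₁) = 0.31333 - 0.11274j ; Y_{7,2}(Ω₂) = -0.26906 + 0.04060j ; Δ = -0.07973 + 0.04306j
  [+3]  conj(Y_{7,3})(Ω₁) = -0.06459 + 0.03682j ; Y_{7,3}(Ω₂) = -0.17449 + 0.03987j ; Δ = 0.00980 - 0.00900j
  [+4]  conj(Y_{7,4})(Ω₁) = -0.31947 + 0.26410j ; Y_{7,4}(Ω₂) = 0.42601 - 0.13157j ; Δ = -0.10135 + 0.15454j
  [+5]  conj(Y_{7,5})(Ω₁) = -0.26443 + 0.30933j ; Y_{7,5}(Ω₂) = -0.34828 + 0.13686j ; Δ = 0.04976 - 0.14392j
  [+6]  conj(Y_{7,6})(Ω₁) = -0.11139 + 0.18813j ; Y_{7,6}(Ω₂) = 0.16355 - 0.07887j ; Δ = -0.00338 + 0.03955j
  [+7]  conj(Y_{7,7})(Ω₁) = -0.02337 + 0.06174j ; Y_{7,7}(Ω₂) = -0.04366 + 0.02524j ; Δ = -0.00054 - 0.00329j
Total Σ_m = -0.15998 + 0.00000j. Multiply by 0.837758: -0.13402 + 0.00000j. P_7(cos γ) = -0.134022

-0.134022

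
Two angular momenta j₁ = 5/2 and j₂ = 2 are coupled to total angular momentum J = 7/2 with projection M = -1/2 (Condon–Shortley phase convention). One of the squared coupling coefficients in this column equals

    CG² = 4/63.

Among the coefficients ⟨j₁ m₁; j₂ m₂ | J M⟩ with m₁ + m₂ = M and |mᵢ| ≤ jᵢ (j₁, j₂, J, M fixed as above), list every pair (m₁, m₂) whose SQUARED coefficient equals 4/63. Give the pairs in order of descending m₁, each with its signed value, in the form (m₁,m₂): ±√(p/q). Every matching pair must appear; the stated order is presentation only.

(-5/2,2): −√(4/63)

Admissible pairs with m₁+m₂ = M = -1/2: (-5/2,2), (-3/2,1), (-1/2,0), (1/2,-1), (3/2,-2)
  (m₁,m₂)=(3/2,-2): CG² = 64/315, CG = +√(64/315)
  (m₁,m₂)=(1/2,-1): CG² = 14/45, CG = +√(14/45)
  (m₁,m₂)=(-1/2,0): CG² = 4/105, CG = −√(4/105)
  (m₁,m₂)=(-3/2,1): CG² = 121/315, CG = −√(121/315)
  (m₁,m₂)=(-5/2,2): CG² = 4/63, CG = −√(4/63)   ← matches the target
Pairs with CG² = 4/63: (-5/2,2): −√(4/63)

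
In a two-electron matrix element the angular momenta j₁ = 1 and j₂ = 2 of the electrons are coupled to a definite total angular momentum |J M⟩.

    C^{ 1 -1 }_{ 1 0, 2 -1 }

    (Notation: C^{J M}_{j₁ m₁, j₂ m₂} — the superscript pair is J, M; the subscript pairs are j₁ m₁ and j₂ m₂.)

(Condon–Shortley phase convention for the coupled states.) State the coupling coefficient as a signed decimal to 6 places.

triangle: 2!×0!×2!/5! = 4/120
(j±m)!: 1!×1!×1!×3!×0!×2! = 12
prefactor² = (2J+1)×Δ×N² = 6/5
  k=1: −1/(1!×1!×0!×0!×0!×2!) = -1/2
Σ = -1/2  ⇒  CG² = 6/5×(-1/2)² = 3/10
CG = −√(3/10) = -0.547723

-0.547723  (= −√(3/10))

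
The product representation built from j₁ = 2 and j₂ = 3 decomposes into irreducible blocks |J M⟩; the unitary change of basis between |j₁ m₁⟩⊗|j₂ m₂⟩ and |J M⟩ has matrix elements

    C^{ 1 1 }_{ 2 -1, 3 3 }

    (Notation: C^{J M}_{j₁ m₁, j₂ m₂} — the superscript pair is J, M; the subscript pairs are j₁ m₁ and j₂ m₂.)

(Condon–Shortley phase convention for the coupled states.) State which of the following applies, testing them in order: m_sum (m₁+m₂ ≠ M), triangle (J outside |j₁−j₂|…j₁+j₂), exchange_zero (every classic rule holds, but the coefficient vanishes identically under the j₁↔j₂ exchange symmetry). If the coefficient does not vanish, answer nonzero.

m-sum: m₁+m₂ = -1+3 = 2, M = 1  ✗ ⇒ coefficient is 0

m_sum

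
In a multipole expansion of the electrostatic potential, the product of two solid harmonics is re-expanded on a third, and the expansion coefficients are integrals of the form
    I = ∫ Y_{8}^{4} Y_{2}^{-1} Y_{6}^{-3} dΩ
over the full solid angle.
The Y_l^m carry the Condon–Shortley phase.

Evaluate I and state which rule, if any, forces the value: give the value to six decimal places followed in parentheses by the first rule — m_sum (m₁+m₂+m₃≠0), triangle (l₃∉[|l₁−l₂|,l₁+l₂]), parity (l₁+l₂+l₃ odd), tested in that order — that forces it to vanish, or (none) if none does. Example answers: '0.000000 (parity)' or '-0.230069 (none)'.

m-sum 0 ✓  L=16 even ✓  6≤6≤10 ✓
Π(2lᵢ+1) = 17×5×13 = 1105
triangle coeff Δ(8,2,6) = 1/30940
Σ_t [2,2]: t=2:+1/2073600 = 1/2073600
(3j)²=28/1105 [(8 2 6; 0 0 0)], sign=+1
Σ_t [1,1]: t=1:−1/13063680 = -1/13063680
(3j)²=44/1547 [(8 2 6; 4 -1 -3)], sign=+1
⇒ 4πI² = 176/221
I = (+1)√(176/221/(4π)) = 0.25174176
No selection rule forces the value: the integral is nonzero (none).

0.251742 (none)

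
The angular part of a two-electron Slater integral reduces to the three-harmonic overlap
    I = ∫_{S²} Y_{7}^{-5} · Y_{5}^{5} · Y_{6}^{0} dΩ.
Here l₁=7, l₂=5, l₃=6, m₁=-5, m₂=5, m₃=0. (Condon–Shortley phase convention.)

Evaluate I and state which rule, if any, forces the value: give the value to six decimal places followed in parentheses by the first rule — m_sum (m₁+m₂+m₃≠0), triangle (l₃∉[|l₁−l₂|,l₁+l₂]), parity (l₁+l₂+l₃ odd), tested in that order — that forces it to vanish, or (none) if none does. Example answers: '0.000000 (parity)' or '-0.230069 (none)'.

Rules hold: Σm=0, L=18 even, 2≤6≤12.
N = 15·11·13 = 2145
Δ = 6!·8!·4!/19! = 1/174594420
Racah Σ t=1..5: t=1:−1/4147200 t=2:+1/207360 t=3:−1/82944 t=4:+1/207360 t=5:−1/4147200 = -1/345600
⇒ 3j(7 5 6; 0 0 0)² = 420/46189, sgn -1
Racah Σ t=6..6: t=6:+1/24883200 = 1/24883200
⇒ 3j(7 5 6; -5 5 0)² = 70/4199, sgn +1
4πI² = N·(3j₀)²·(3jₘ)² = 441000/1356277
I = -1·√(0.325155/4π) = -0.16085707
No selection rule forces the value: the integral is nonzero (none).

-0.160857 (none)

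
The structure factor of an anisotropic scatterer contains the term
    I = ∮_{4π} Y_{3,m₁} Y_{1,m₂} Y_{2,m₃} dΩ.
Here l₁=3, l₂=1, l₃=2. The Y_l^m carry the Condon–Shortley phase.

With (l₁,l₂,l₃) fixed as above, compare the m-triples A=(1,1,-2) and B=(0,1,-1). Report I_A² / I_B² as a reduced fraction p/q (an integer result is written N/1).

1/3

l's match ⇒ only the (l;m) 3-j factors differ between A and B.
A: triangle coeff Δ(3,1,2) = 1/105; Σ_t [2,2]: t=2:+1/48 = 1/48; (3j)²=1/105 [(3 1 2; 1 1 -2)], sign=+1
B: triangle coeff Δ(3,1,2) = 1/105; Σ_t [2,2]: t=2:+1/12 = 1/12; (3j)²=1/35 [(3 1 2; 0 1 -1)], sign=-1
I_A²/I_B² = (1/105)/(1/35) = 1/3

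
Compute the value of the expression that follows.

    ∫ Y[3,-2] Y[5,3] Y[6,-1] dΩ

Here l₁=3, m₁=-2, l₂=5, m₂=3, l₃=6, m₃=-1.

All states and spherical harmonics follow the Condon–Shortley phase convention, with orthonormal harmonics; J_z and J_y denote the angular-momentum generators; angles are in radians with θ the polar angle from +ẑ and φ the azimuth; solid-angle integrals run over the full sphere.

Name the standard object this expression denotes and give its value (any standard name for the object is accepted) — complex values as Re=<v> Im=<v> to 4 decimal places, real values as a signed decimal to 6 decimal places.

This is a Gaunt coefficient — the integral of a triple product of spherical harmonics over the sphere.
Rules hold: Σm=0, L=14 even, 2≤6≤8.
N = 7·11·13 = 1001
Δ = 2!·4!·8!/15! = 1/675675
Racah Σ t=0..2: t=0:+1/8640 t=1:−1/2304 t=2:+1/8640 = -7/34560
⇒ 3j(3 5 6; 0 0 0)² = 7/429, sgn -1
Racah Σ t=1..2: t=1:−1/120960 t=2:+1/17280 = 1/20160
⇒ 3j(3 5 6; -2 3 -1)² = 64/3003, sgn -1
4πI² = N·(3j₀)²·(3jₘ)² = 448/1287
I = +1·√(0.348096/4π) = 0.16643505

Gaunt coefficient, +0.166435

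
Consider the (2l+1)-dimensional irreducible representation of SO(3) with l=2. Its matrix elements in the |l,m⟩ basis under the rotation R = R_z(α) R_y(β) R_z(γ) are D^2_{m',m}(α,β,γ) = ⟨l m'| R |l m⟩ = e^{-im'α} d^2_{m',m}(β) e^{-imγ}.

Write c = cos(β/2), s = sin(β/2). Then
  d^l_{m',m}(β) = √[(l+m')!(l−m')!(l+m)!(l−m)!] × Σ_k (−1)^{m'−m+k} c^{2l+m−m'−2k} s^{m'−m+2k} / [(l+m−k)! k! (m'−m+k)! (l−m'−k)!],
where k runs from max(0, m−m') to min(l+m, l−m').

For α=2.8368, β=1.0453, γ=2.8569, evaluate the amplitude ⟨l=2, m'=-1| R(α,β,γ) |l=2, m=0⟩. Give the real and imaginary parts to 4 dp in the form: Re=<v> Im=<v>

Re=-0.5070 Im=0.1595

D^2_{-1,0}(2.8368,1.0453,2.8569) = e^{-i·-1·2.8368}·d^2_{-1,0}(1.0453)·e^{-i·0·2.8569}. Compute d first:
c=cos(1.045300/2)=0.866499, s=sin(1.045300/2)=0.499178; N=√[1·6·2·2]=4.898979
Admissible k: 1..2 (factorial args all ≥0)
  k=1: (−1)^0·4.8990/(2)·0.8665^3·0.4992^1 = +0.795492
  k=2: (−1)^1·4.8990/(2)·0.8665^1·0.4992^3 = -0.264004
d^2_{-1,0}(1.0453) = +0.795492 -0.264004 = +0.531488
D = (-0.953909+0.300095i)·(+0.531488)·(+1.000000+0.000000i) = -0.506992+0.159497i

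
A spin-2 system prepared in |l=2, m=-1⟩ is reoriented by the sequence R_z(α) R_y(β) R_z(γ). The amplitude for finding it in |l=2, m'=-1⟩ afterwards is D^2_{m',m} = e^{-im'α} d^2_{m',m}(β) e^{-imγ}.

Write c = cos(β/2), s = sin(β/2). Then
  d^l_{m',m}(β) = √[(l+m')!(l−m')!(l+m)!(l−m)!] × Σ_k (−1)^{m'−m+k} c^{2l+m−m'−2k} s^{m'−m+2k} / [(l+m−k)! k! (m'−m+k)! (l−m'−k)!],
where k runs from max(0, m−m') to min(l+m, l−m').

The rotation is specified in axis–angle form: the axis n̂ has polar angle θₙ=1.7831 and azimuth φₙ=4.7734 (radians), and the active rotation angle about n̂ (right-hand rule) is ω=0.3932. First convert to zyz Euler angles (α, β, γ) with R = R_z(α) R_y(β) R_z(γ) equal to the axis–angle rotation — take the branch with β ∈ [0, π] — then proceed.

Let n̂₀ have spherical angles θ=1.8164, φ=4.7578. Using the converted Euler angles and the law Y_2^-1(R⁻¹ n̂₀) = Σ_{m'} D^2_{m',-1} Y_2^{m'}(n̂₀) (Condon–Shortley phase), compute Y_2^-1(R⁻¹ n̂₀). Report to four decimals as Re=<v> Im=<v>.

Re=-0.0059 Im=-0.1764

Axis–angle → zyz. n̂ = (sinθₙcosφₙ, sinθₙsinφₙ, cosθₙ) = (+0.059604, -0.975729, -0.210712), ω = 0.3932.
R = I cosω + sinω [n̂]ₓ + (1−cosω) n̂n̂ᵀ gives
  R = [+0.923959, +0.076296, -0.374805; -0.085172, +0.996341, -0.007147; +0.372889, +0.038527, +0.927076]
β = atan2(√(R₁₃²+R₂₃²), R₃₃) = 0.384260; α = atan2(R₂₃, R₁₃) mod 2π = 3.160660; γ = atan2(R₃₂, −R₃₁) mod 2π = 3.038638
Need the full column D^2_{m',-1} for m'=−2..2 at α=3.1607, β=0.3843, γ=3.0386.
cos(β/2)=0.981600, sin(β/2)=0.190950
d^2_{-2,-1}: single k=1 term ⇒ +0.361205;  D = -0.360446+0.023397i
d^2_{-1,-1}: k∈[0..1] ⇒ +0.928405 -0.105398 = +0.823008;  D = +0.820114-0.068959i
d^2_{0,-1}: k∈[0..1] ⇒ -0.442384 +0.016741 = -0.425643;  D = +0.423389-0.043745i
d^2_{1,-1}: k∈[0..1] ⇒ +0.105398 -0.001329 = +0.104068;  D = +0.103294-0.012667i
d^2_{2,-1}: single k=0 term ⇒ -0.013669;  D = +0.013533-0.001922i
Y_2^{m'}(θ=1.8164,φ=4.7578) and Σ D·Y over m':
  (-0.3604+0.0234i)·(-0.3619+0.0330i)  (+0.8201-0.0690i)·(-0.0083-0.1820i)  (+0.4234-0.0437i)·(-0.2595+0.0000i)  (+0.1033-0.0127i)·(+0.0083-0.1820i)  (+0.0135-0.0019i)·(-0.3619-0.0330i)
Y_2^-1(R⁻¹ n̂) = -0.005909-0.176358i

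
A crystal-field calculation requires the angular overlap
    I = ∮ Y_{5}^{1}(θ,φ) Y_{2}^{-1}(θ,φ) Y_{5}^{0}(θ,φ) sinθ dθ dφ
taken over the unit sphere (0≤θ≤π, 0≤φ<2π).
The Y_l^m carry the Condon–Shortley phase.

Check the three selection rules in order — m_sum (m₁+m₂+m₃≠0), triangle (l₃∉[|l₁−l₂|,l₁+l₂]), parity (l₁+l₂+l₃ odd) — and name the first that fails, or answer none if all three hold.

none

m₁+m₂+m₃ = 1 − 1 + 0 = 0  ✓
triangle: |5−2|=3 ≤ l₃=5 ≤ 5+2=7  ✓
parity: l₁+l₂+l₃ = 12 is even  ✓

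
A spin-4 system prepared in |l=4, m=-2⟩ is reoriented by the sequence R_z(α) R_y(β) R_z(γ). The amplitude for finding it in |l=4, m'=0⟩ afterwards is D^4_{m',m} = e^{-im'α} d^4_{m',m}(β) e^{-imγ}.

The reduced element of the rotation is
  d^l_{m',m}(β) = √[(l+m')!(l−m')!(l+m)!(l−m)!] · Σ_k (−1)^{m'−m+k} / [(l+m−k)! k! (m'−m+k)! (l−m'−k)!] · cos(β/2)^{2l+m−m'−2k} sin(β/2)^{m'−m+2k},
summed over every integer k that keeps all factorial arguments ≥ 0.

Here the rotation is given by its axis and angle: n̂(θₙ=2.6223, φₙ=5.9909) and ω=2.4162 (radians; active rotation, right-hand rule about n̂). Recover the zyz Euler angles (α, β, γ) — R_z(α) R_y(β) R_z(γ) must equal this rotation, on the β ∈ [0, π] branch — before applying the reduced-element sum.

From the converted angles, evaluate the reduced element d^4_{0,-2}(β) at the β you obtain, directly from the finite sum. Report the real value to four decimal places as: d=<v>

d=0.3392

Axis–angle → zyz. n̂ = (sinθₙcosφₙ, sinθₙsinφₙ, cosθₙ) = (+0.475218, -0.142995, -0.868170), ω = 2.4162.
R = I cosω + sinω [n̂]ₓ + (1−cosω) n̂n̂ᵀ gives
  R = [-0.353430, +0.457170, -0.816139; -0.694769, -0.712492, -0.098241; -0.626405, +0.532307, +0.569444]
β = atan2(√(R₁₃²+R₂₃²), R₃₃) = 0.964968; α = atan2(R₂₃, R₁₃) mod 2π = 3.261389; γ = atan2(R₃₂, −R₃₁) mod 2π = 0.704367
d^4_{0,-2}(β=0.9650) via the finite sum:
Half-angle: c=0.885845, s=0.463981. N=√(24·24·2·720)=910.735966
k: max(0,(-2)−(0))=0 … min(4+(-2),4−(0))=2
  k=0: (−1)^2·910.7360/(96)·0.8858^6·0.4640^2 = +0.986889
  k=1: (−1)^3·910.7360/(36)·0.8858^4·0.4640^4 = -0.721974
  k=2: (−1)^4·910.7360/(96)·0.8858^2·0.4640^6 = +0.074274
d^4_{0,-2}(0.9650) = +0.986889 -0.721974 +0.074274 = +0.339189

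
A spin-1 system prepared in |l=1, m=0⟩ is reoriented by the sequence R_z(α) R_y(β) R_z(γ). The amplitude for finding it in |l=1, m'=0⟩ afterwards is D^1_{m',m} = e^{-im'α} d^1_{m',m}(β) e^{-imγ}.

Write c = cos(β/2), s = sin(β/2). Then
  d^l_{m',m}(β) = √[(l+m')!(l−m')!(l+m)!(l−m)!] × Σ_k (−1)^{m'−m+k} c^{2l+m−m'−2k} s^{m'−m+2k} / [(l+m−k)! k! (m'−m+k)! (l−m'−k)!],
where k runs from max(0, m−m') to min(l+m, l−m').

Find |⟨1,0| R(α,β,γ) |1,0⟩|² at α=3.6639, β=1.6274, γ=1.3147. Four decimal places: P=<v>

P=0.0032

Split into d^1_{0,0}(β=1.6274) × two z-phases.
Half-angle: c=0.686814, s=0.726833. N=√(1·1·1·1)=1.000000
k∈{0,1} keeps every argument non-negative
  k=0: (−1)^0·1.0000/(1)·0.6868^2·0.7268^0 = +0.471713
  k=1: (−1)^1·1.0000/(1)·0.6868^0·0.7268^2 = -0.528287
d^1_{0,0}(1.6274) = +0.471713 -0.528287 = -0.056573
|D^1_{0,0}|² = |d^1_{0,0}(β)|² = (-0.056573)² = 0.003201 (the z-rotation phases have unit modulus)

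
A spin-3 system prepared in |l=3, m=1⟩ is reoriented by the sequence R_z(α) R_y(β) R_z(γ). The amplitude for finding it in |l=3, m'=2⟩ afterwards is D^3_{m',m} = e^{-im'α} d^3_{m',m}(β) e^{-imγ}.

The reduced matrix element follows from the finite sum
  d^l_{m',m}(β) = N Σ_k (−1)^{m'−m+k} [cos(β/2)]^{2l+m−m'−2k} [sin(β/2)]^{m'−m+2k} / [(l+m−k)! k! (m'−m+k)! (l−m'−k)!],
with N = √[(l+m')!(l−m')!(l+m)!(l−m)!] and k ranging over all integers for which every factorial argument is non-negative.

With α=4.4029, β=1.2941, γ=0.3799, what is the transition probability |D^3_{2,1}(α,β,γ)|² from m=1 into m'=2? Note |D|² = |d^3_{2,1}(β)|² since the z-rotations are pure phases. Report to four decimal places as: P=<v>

D^3_{2,1}(4.4029,1.2941,0.3799) = e^{-i·2·4.4029}·d^3_{2,1}(1.2941)·e^{-i·1·0.3799}. Compute d first:
With c≡cos(β/2)=0.797866 and s≡sin(β/2)=0.602835, N=[120·1·24·2]^{1/2}=75.894664
Admissible k: 0..1 (factorial args all ≥0)
  k=0: (−1)^1·75.8947/(24)·0.7979^5·0.6028^1 = -0.616379
  k=1: (−1)^2·75.8947/(12)·0.7979^3·0.6028^3 = +0.703745
d^3_{2,1}(1.2941) = -0.616379 +0.703745 = +0.087367
|D^3_{2,1}|² = |d^3_{2,1}(β)|² = (+0.087367)² = 0.007633 (the z-rotation phases have unit modulus)

P=0.0076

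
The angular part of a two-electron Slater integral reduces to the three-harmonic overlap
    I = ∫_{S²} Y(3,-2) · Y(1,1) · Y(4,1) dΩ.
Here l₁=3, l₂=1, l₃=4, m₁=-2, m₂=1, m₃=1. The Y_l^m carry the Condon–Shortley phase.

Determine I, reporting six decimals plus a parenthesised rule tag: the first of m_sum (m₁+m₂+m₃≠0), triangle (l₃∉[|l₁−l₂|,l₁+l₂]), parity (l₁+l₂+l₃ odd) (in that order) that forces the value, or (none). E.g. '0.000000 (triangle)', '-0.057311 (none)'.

-0.106622 (none)

Checks pass: Σm=0; 8 even; l₃=4∈[2,4].
(2·3+1)(2·1+1)(2·4+1) = 189
Δ: 0! 6! 2! / 9! → 1/252
sum: t=0:+1/36 = 1/36
3j²(3 1 4; 0 0 0) = Δ·Π!·Σ² = 4/63  (sign +1)
sum: t=0:+1/240 = 1/240
3j²(3 1 4; -2 1 1) = Δ·Π!·Σ² = 1/84  (sign -1)
combine: 4πI² = 189·4/63·1/84 = 1/7
take √, sign -1: I = -0.10662181
No selection rule forces the value: the integral is nonzero (none).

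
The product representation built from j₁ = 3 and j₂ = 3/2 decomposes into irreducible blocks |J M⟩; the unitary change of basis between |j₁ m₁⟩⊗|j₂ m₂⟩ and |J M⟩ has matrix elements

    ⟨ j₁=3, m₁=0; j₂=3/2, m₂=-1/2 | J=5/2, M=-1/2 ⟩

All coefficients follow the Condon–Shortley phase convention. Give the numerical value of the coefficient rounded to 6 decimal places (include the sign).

triangle: 2!*4!*1!/8! = 48/40320
(j±m)!: 3!*3!*1!*2!*2!*3! = 864
prefactor² = (2J+1)*Δ*N² = 216/35
  k=0: +1/(0!*2!*3!*1!*1!*0!) = 1/12
  k=1: −1/(1!*1!*2!*0!*2!*1!) = -1/4
Σ = -1/6  ⇒  CG² = 216/35*(-1/6)² = 6/35
CG = −√(6/35) = -0.414039

-0.414039  (= −√(6/35))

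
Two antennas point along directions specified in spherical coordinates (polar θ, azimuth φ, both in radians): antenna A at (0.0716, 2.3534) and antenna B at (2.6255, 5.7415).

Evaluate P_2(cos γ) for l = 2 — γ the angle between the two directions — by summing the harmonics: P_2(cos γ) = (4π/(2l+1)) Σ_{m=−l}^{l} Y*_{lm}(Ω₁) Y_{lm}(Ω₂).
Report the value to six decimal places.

0.719761

Summing Y*_{l m}(θ₁,φ₁)·Y_{l m}(θ₂,φ₂) over m ∈ [−2, 2]; prefactor 4π/(2·2+1) = 2.513274:
  [-2]  conj(Y_{2,-2})(Ω₁) = (-0.000011, -0.001977) ; Y_{2,-2}(Ω₂) = (0.044057, 0.083113) ; Δ = (0.000164, -0.000088)
  [-1]  conj(Y_{2,-1})(Ω₁) = (-0.038871, 0.039088) ; Y_{2,-1}(Ω₂) = (-0.284117, -0.170959) ; Δ = (0.017726, -0.004460)
  [+0]  conj(Y_{2,0})(Ω₁) = (0.625941, -0.000000) ; Y_{2,0}(Ω₂) = (0.400363, 0.000000) ; Δ = (0.250604, 0.000000)
  [+1]  conj(Y_{2,1})(Ω₁) = (0.038871, 0.039088) ; Y_{2,1}(Ω₂) = (0.284117, -0.170959) ; Δ = (0.017726, 0.004460)
  [+2]  conj(Y_{2,2})(Ω₁) = (-0.000011, 0.001977) ; Y_{2,2}(Ω₂) = (0.044057, -0.083113) ; Δ = (0.000164, 0.000088)
Σ over m = (0.286384, -0.000000); ×(4π/5) → (0.719761, -0.000000). Real part: 0.719761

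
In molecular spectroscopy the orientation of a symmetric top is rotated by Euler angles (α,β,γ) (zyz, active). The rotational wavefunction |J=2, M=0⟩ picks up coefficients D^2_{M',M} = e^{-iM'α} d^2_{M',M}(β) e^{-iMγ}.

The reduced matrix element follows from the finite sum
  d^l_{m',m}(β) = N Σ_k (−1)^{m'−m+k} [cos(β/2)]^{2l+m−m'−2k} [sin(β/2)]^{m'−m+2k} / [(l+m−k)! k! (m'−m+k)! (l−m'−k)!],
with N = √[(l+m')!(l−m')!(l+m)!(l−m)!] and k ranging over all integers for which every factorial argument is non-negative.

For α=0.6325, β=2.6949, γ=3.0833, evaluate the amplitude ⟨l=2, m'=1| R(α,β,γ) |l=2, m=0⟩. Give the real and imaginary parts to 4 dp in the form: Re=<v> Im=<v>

Re=0.3849 Im=-0.2821

First d^2_{1,0}(β=2.6949), then the phase factors e^{-i(1)α} and e^{-i(0)γ}:
Half-angle: c=0.221494, s=0.975162. N=√(6·1·2·2)=4.898979
The bounds max(0,m−m')=0 and min(l+m,l−m')=1 give 2 terms
  k=0: (−1)^1·4.8990/(2)·0.2215^3·0.9752^1 = -0.025956
  k=1: (−1)^2·4.8990/(2)·0.2215^1·0.9752^3 = +0.503115
d^2_{1,0}(2.6949) = -0.025956 +0.503115 = +0.477159
Attach z-rotation phases: D = e^{-i(1)(0.6325)}·(+0.477159)·e^{-i(0)(3.0833)} = +0.384854-0.282079i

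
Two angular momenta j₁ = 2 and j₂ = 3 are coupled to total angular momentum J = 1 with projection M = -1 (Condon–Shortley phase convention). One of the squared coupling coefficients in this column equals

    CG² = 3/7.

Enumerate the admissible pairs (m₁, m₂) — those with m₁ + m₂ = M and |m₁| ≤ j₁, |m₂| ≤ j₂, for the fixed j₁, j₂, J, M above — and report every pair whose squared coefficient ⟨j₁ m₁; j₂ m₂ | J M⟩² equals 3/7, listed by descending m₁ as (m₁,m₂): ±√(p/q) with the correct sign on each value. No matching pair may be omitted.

Admissible pairs with m₁+m₂ = M = -1: (-2,1), (-1,0), (0,-1), (1,-2), (2,-3)
  (m₁,m₂)=(2,-3): CG² = 3/7, CG = +√(3/7)   ← matches the target
  (m₁,m₂)=(1,-2): CG² = 2/7, CG = −√(2/7)
  (m₁,m₂)=(0,-1): CG² = 6/35, CG = +√(6/35)
  (m₁,m₂)=(-1,0): CG² = 3/35, CG = −√(3/35)
  (m₁,m₂)=(-2,1): CG² = 1/35, CG = +√(1/35)
Pairs with CG² = 3/7: (2,-3): +√(3/7)

(2,-3): +√(3/7)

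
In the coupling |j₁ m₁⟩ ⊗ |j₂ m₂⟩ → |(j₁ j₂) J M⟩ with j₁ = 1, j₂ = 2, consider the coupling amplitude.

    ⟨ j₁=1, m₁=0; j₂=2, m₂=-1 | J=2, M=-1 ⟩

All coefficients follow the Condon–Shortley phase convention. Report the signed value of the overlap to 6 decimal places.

triangle: 1!*1!*3!/6! = 6/720
(j±m)!: 1!*1!*1!*3!*1!*3! = 36
prefactor² = (2J+1)*Δ*N² = 3/2
  k=0: +1/(0!*1!*1!*1!*0!*2!) = 1/2
  k=1: −1/(1!*0!*0!*0!*1!*3!) = -1/6
Σ = 1/3  ⇒  CG² = 3/2*(1/3)² = 1/6
CG = +√(1/6) = +0.408248

+0.408248  (= +√(1/6))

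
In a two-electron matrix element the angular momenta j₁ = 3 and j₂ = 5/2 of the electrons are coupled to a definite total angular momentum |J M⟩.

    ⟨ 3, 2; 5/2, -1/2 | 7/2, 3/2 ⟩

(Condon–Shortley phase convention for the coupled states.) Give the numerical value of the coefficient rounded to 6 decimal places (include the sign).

j₁+j₂−J=2  J+j₁−j₂=4  J−j₁+j₂=3  j₁+j₂+J+1=10
(j₁±m₁, j₂±m₂, J±M) = (5,1,2,3,5,2)
P² = 1536/7
sum k=0..1:
  [0] +1/24 = 1/24
  [1] −1/48 = -1/48
S = 1/48
C² = P²·S² = 2/21 ; C = +0.308607

+√(2/21) ≈ +0.308607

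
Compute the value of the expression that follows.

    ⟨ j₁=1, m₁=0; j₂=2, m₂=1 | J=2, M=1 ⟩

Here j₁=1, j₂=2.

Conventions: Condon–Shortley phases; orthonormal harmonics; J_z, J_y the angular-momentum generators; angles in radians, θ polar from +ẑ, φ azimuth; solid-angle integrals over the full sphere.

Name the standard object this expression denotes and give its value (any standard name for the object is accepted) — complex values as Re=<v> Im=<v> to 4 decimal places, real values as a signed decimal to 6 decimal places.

This is a Clebsch–Gordan (vector-coupling) coefficient.
triangle: 1!*1!*3!/6! = 6/720
(j±m)!: 1!*1!*3!*1!*3!*1! = 36
prefactor² = (2J+1)*Δ*N² = 3/2
  k=0: +1/(0!*1!*1!*3!*0!*0!) = 1/6
  k=1: −1/(1!*0!*0!*2!*1!*1!) = -1/2
Σ = -1/3  ⇒  CG² = 3/2*(-1/3)² = 1/6
CG = −√(1/6) = -0.408248

Clebsch–Gordan coefficient, −√(1/6) ≈ -0.408248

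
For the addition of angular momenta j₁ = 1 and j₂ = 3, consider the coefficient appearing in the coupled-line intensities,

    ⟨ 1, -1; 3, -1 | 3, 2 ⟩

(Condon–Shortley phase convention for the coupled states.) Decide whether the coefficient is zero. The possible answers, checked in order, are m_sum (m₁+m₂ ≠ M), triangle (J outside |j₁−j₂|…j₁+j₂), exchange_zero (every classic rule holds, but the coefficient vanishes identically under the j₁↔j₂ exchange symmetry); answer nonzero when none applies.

m_sum

m-sum: m₁+m₂ = -1+(-1) = -2, M = 2  ✗ ⇒ coefficient is 0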